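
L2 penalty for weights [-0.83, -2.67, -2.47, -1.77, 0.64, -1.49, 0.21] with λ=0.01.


‖w‖₂² = (-0.83)² + (-2.67)² + (-2.47)² + (-1.77)² + (0.64)² + (-1.49)² + (0.21)²
     = 0.6889 + 7.1289 + 6.1009 + 3.1329 + 0.4096 + 2.2201 + 0.0441
     = 19.7254
λ·‖w‖₂² = 0.01·19.7254 = 0.197254

0.197254


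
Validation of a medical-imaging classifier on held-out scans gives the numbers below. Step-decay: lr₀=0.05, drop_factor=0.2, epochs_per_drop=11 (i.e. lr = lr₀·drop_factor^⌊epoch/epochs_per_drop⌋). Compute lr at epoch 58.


n_drops = ⌊58/11⌋ = 5
lr = 0.05·0.2^5 = 0.05·0.00032 = 0.000016

0.000016


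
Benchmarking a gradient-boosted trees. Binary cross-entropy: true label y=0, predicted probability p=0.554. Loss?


BCE = -[y·ln(p) + (1-y)·ln(1-p)]
= -0 - 1·ln(1-0.554)
= -ln(0.446) = 0.8074

0.8074


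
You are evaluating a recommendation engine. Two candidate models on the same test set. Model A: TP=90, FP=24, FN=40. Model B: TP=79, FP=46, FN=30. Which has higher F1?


Model A: P=90/114=0.7895, R=90/130=0.6923, F1=2PR/(P+R)=2TP/(2TP+FP+FN)=180/244=0.7377
Model B: P=79/125=0.632, R=79/109=0.7248, F1=2PR/(P+R)=2TP/(2TP+FP+FN)=158/234=0.6752
0.7377 > 0.6752 → Model A

Model A


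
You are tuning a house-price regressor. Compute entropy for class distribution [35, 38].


Probabilities: [35/73, 38/73] ≈ [0.4795, 0.5205]
H = -((35/73)·log₂(35/73) + (38/73)·log₂(38/73))
  = 0.9988 bits

0.9988 bits


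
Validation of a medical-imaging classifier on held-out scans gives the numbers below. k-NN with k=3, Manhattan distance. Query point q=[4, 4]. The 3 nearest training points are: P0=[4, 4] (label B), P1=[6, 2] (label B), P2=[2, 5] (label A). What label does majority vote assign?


d(q,P0) = 0  (label B)
d(q,P1) = 4  (label B)
d(q,P2) = 3  (label A)
Votes: A=1, B=2
Majority → B

B


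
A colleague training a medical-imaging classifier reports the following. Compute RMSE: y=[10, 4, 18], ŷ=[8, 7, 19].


MSE = 14/3 = 4.6667
RMSE = √(14/3) = 2.1602

2.1602


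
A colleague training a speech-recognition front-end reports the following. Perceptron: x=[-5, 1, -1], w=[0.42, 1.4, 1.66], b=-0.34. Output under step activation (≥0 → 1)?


z = (-5)·(0.42) + (1)·(1.4) + (-1)·(1.66) - 0.34
  = -2.7
step(z) = 0 (z<0)

0


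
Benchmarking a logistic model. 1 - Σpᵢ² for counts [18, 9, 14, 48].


Probabilities: [18/89, 9/89, 14/89, 48/89] ≈ [0.2022, 0.1011, 0.1573, 0.5393]
Σpᵢ² = (324 + 81 + 196 + 2304)/89² = 2905/7921
Gini = 1 - Σpᵢ² = 1 - 2905/7921 = 0.6333

0.6333


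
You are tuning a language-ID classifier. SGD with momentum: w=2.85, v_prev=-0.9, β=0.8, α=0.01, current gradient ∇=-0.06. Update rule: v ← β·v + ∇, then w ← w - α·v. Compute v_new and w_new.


v_new = 0.8·-0.9 - 0.06 = -0.72 - 0.06 = -0.78
w_new = 2.85 - 0.01·-0.78 = 2.85 + 0.0078 = 2.8578

v_new=-0.78, w_new=2.8578


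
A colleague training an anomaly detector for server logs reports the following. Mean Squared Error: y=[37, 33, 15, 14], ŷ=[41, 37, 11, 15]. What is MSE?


Squared errors: (37-41)²=16, (33-37)²=16, (15-11)²=16, (14-15)²=1
Sum = 49
MSE = 49/4 = 49/4

49/4


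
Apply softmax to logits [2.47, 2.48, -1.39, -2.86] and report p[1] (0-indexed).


Exponentials: e^2.47=11.8224, e^2.48=11.9413, e^-1.39=0.2491, e^-2.86=0.0573
Sum = 24.0701
Softmax = [0.4912, 0.4961, 0.0103, 0.0024]
p[1] = 11.9413/24.0701 = 0.4961

0.4961


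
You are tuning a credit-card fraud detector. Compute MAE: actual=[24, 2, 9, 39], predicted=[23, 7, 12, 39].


Absolute errors: |24-23|=1, |2-7|=5, |9-12|=3, |39-39|=0
Sum = 9
MAE = 9/4 = 9/4

9/4


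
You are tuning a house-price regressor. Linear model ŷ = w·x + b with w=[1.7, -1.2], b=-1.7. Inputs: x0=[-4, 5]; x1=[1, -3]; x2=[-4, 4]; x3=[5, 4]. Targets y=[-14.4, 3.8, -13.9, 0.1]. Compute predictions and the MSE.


ŷ0 = (1.7)·(-4) + (-1.2)·(5) - 1.7 = -14.5
ŷ1 = (1.7)·(1) + (-1.2)·(-3) - 1.7 = 3.6
ŷ2 = (1.7)·(-4) + (-1.2)·(4) - 1.7 = -13.3
ŷ3 = (1.7)·(5) + (-1.2)·(4) - 1.7 = 2.0
errors² = [0.01, 0.04, 0.36, 3.61]
MSE = 4.0200/4 = 1.005

1.005


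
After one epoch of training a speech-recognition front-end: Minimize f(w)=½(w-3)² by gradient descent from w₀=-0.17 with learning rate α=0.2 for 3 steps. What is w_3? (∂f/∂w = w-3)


step 1: grad = -0.17-3 = -3.17; w = -0.17 - 0.2·(-3.17) = 0.464
step 2: grad = 0.464-3 = -2.536; w = 0.464 - 0.2·(-2.536) = 0.9712
step 3: grad = 0.9712-3 = -2.0288; w = 0.9712 - 0.2·(-2.0288) = 1.37696

1.37696


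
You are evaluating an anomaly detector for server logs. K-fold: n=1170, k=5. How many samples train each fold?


Fold size = 1170/5 = 234
Training per fold = 1170 - 234 = 936

936


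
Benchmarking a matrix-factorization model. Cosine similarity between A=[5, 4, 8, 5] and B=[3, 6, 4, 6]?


A·B = 5·3 + 4·6 + 8·4 + 5·6 = 101
‖A‖ = √130 = 11.4018, ‖B‖ = √97 = 9.8489
cos = 101/(√130·√97) = 101/√12610 = 0.8994

0.8994


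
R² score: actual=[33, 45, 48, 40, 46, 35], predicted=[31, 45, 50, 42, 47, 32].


ȳ = 41.1667
SS_res = Σ(y-ŷ)² = 22
SS_tot = Σ(y-ȳ)² = 190.83
R² = 1 - SS_res/SS_tot = 1 - 0.1153 = 0.8847

0.8847


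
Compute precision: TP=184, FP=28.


Precision = TP/(TP+FP)
= 184/(184+28)
= 184/212 = 86.79%

86.79%


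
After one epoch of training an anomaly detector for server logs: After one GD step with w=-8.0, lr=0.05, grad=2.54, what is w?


w_new = w - α·∇
= -8.0 - 0.05·2.54
= -8.0 - 0.127
= -8.127

-8.127


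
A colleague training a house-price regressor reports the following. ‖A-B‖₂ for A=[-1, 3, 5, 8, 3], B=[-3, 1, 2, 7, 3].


d = √((-1+ 3)² + (3-1)² + (5-2)² + (8-7)² + (3-3)²)
  = √(4 + 4 + 9 + 1 + 0)
  = √18 = 4.2426

4.2426


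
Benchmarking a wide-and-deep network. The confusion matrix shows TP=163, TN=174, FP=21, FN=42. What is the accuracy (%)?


Accuracy = (TP+TN)/(TP+TN+FP+FN)
= (163+174)/(400)
= 337/400 = 84.25%

84.25%


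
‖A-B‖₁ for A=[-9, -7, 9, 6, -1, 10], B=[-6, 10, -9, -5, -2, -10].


d = |-9+ 6| + |-7-10| + |9+ 9| + |6+ 5| + |-1+ 2| + |10+ 10|
  = 3 + 17 + 18 + 11 + 1 + 20
  = 70

70


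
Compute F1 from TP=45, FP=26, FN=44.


Precision = 45/71 = 0.6338
Recall = 45/89 = 0.5056
F1 = 2·P·R/(P+R) = 2·TP/(2·TP+FP+FN) = 90/(90+26+44) = 90/160 = 0.5625

0.5625


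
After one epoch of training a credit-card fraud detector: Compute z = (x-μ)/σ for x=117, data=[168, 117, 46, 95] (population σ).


μ = 106.5, σ = 43.8321
z = (117 - 106.5)/43.8321 = 0.2396

0.2396


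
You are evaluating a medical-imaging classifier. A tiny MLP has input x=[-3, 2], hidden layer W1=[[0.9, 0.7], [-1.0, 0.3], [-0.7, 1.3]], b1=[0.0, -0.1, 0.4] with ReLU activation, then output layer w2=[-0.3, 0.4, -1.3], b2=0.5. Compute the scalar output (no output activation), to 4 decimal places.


z1[0] = (0.9)·(-3) + (0.7)·(2) + 0.0 = -1.3
z1[1] = (-1.0)·(-3) + (0.3)·(2) - 0.1 = 3.5
z1[2] = (-0.7)·(-3) + (1.3)·(2) + 0.4 = 5.1
h = ReLU(z1) = [0.0, 3.5, 5.1]
output = (-0.3)·(0.0) + (0.4)·(3.5) + (-1.3)·(5.1) + 0.5 = -4.73

-4.73


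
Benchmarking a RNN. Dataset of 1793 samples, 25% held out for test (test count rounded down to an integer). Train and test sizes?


Test = ⌊1793·25/100⌋ = 448
Train = 1793 - 448 = 1345

Train: 1345, Test: 448


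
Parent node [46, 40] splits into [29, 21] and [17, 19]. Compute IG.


Parent = [46, 40], H_parent = 0.9965
H_left = 0.9815 (n=50), H_right = 0.9978 (n=36)
H_children = (50/86)·0.9815 + (36/86)·0.9978 = 0.9883
IG = 0.9965 - 0.9883 = 0.0082

0.0082


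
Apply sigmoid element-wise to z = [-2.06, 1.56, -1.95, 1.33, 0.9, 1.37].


σ(-2.06) = 1/(1+e^2.06) = 0.113
σ(1.56) = 1/(1+e^-1.56) = 0.8264
σ(-1.95) = 1/(1+e^1.95) = 0.1246
σ(1.33) = 1/(1+e^-1.33) = 0.7908
σ(0.9) = 1/(1+e^-0.9) = 0.7109
σ(1.37) = 1/(1+e^-1.37) = 0.7974
result = [0.113, 0.8264, 0.1246, 0.7908, 0.7109, 0.7974]

[0.113, 0.8264, 0.1246, 0.7908, 0.7109, 0.7974]


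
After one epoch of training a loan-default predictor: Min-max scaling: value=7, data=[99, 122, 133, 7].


min=7, max=133
(7-7)/(133-7) = 0/126 = 0.0

0.0


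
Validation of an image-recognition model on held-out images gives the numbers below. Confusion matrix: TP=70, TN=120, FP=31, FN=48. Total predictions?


Total = TP + TN + FP + FN
= 70 + 120 + 31 + 48
= 269
(Predicted positive: 101, predicted negative: 168)

269


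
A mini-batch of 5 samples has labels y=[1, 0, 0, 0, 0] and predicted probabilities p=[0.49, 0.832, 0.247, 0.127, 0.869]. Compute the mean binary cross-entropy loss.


L[0] = -ln(0.49) = 0.7133
L[1] = -ln(1-0.832) = -ln(0.168) = 1.7838
L[2] = -ln(1-0.247) = -ln(0.753) = 0.2837
L[3] = -ln(1-0.127) = -ln(0.873) = 0.1358
L[4] = -ln(1-0.869) = -ln(0.131) = 2.0326
mean = (0.7133 + 1.7838 + 0.2837 + 0.1358 + 2.0326)/5 = 0.9898

0.9898


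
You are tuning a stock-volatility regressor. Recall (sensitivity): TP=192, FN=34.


Recall = TP/(TP+FN)
= 192/(192+34)
= 192/226 = 84.96%

84.96%


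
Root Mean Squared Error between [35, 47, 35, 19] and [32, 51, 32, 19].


MSE = 34/4 = 8.5
RMSE = √(34/4) = 2.9155

2.9155


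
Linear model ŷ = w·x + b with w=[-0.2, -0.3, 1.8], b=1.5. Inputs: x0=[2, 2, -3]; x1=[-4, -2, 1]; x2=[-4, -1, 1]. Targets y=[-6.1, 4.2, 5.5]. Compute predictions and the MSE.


ŷ0 = (-0.2)·(2) + (-0.3)·(2) + (1.8)·(-3) + 1.5 = -4.9
ŷ1 = (-0.2)·(-4) + (-0.3)·(-2) + (1.8)·(1) + 1.5 = 4.7
ŷ2 = (-0.2)·(-4) + (-0.3)·(-1) + (1.8)·(1) + 1.5 = 4.4
errors² = [1.44, 0.25, 1.21]
MSE = 2.9000/3 = 0.9667

0.9667


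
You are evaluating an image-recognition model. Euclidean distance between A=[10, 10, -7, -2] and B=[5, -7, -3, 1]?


d = √((10-5)² + (10+ 7)² + (-7+ 3)² + (-2-1)²)
  = √(25 + 289 + 16 + 9)
  = √339 = 18.412

18.412


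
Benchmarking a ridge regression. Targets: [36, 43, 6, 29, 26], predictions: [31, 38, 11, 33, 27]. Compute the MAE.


Absolute errors: |36-31|=5, |43-38|=5, |6-11|=5, |29-33|=4, |26-27|=1
Sum = 20
MAE = 20/5 = 4

4


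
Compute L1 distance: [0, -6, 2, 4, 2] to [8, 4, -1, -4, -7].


d = |0-8| + |-6-4| + |2+ 1| + |4+ 4| + |2+ 7|
  = 8 + 10 + 3 + 8 + 9
  = 38

38


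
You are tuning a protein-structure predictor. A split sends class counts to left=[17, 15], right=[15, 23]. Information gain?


Parent = [32, 38], H_parent = 0.9947
H_left = 0.9972 (n=32), H_right = 0.9678 (n=38)
H_children = (32/70)·0.9972 + (38/70)·0.9678 = 0.9812
IG = 0.9947 - 0.9812 = 0.0135

0.0135


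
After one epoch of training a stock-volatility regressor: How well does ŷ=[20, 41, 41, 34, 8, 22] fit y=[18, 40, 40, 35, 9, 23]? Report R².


ȳ = 27.5
SS_res = Σ(y-ŷ)² = 9
SS_tot = Σ(y-ȳ)² = 821.5
R² = 1 - SS_res/SS_tot = 1 - 0.011 = 0.989

0.989


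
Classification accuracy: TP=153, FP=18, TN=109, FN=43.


Accuracy = (TP+TN)/(TP+TN+FP+FN)
= (153+109)/(323)
= 262/323 = 81.11%

81.11%


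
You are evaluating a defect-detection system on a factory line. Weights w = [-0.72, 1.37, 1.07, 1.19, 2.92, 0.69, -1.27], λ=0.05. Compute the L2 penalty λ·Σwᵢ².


‖w‖₂² = (-0.72)² + (1.37)² + (1.07)² + (1.19)² + (2.92)² + (0.69)² + (-1.27)²
     = 0.5184 + 1.8769 + 1.1449 + 1.4161 + 8.5264 + 0.4761 + 1.6129
     = 15.5717
λ·‖w‖₂² = 0.05·15.5717 = 0.778585

0.778585


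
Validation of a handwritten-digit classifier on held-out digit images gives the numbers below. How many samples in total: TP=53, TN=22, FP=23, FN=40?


Total = TP + TN + FP + FN
= 53 + 22 + 23 + 40
= 138
(Predicted positive: 76, predicted negative: 62)

138


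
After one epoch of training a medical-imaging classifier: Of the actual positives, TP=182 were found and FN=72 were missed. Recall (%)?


Recall = TP/(TP+FN)
= 182/(182+72)
= 182/254 = 71.65%

71.65%


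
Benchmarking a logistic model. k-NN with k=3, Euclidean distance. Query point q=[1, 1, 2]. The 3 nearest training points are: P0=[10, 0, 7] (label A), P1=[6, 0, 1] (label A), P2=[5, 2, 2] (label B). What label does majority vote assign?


d(q,P0) = 10.3441  (label A)
d(q,P1) = 5.1962  (label A)
d(q,P2) = 4.1231  (label B)
Votes: A=2, B=1
Majority → A

A


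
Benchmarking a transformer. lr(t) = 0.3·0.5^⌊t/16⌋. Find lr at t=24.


n_drops = ⌊24/16⌋ = 1
lr = 0.3·0.5^1 = 0.3·0.5 = 0.15

0.15


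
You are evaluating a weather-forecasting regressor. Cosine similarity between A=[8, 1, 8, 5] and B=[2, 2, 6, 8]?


A·B = 8·2 + 1·2 + 8·6 + 5·8 = 106
‖A‖ = √154 = 12.4097, ‖B‖ = √108 = 10.3923
cos = 106/(√154·√108) = 106/√16632 = 0.8219

0.8219


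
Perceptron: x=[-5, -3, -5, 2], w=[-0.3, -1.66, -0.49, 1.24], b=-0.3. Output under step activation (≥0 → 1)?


z = (-5)·(-0.3) + (-3)·(-1.66) + (-5)·(-0.49) + (2)·(1.24) - 0.3
  = 11.11
step(z) = 1 (z≥0)

1


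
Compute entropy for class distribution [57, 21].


Probabilities: [57/78, 21/78] ≈ [0.7308, 0.2692]
H = -((57/78)·log₂(57/78) + (21/78)·log₂(21/78))
  = 0.8404 bits

0.8404 bits


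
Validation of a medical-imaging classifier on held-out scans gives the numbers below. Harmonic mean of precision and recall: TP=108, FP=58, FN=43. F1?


Precision = 108/166 = 0.6506
Recall = 108/151 = 0.7152
F1 = 2·P·R/(P+R) = 2·TP/(2·TP+FP+FN) = 216/(216+58+43) = 216/317 = 0.6814

0.6814


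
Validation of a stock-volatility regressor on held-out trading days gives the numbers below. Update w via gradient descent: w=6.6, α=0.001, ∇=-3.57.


w_new = w - α·∇
= 6.6 - 0.001·-3.57
= 6.6 + 0.00357
= 6.60357

6.60357


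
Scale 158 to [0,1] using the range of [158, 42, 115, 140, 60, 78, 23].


min=23, max=158
(158-23)/(158-23) = 135/135 = 1.0

1.0


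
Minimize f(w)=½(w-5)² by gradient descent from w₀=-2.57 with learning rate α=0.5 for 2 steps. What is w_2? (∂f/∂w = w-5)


step 1: grad = -2.57-5 = -7.57; w = -2.57 - 0.5·(-7.57) = 1.215
step 2: grad = 1.215-5 = -3.785; w = 1.215 - 0.5·(-3.785) = 3.1075

3.1075


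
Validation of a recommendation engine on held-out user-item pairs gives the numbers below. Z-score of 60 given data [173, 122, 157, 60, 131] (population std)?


μ = 128.6, σ = 38.8155
z = (60 - 128.6)/38.8155 = -1.7673

-1.7673


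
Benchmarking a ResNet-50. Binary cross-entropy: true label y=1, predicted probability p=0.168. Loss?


BCE = -[y·ln(p) + (1-y)·ln(1-p)]
= -1·ln(0.168) - 0
= -ln(0.168) = 1.7838

1.7838


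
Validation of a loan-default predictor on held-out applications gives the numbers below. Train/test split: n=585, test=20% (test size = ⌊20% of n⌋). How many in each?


Test = ⌊585·20/100⌋ = 117
Train = 585 - 117 = 468

Train: 468, Test: 117


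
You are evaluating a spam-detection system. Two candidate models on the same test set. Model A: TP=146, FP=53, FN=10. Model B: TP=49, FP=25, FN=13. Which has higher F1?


Model A: P=146/199=0.7337, R=146/156=0.9359, F1=2PR/(P+R)=2TP/(2TP+FP+FN)=292/355=0.8225
Model B: P=49/74=0.6622, R=49/62=0.7903, F1=2PR/(P+R)=2TP/(2TP+FP+FN)=98/136=0.7206
0.8225 > 0.7206 → Model A

Model A


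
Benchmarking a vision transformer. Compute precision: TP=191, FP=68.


Precision = TP/(TP+FP)
= 191/(191+68)
= 191/259 = 73.75%

73.75%


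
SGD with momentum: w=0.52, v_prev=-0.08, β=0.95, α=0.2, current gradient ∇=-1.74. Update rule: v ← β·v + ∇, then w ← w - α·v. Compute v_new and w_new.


v_new = 0.95·-0.08 - 1.74 = -0.076 - 1.74 = -1.816
w_new = 0.52 - 0.2·-1.816 = 0.52 + 0.3632 = 0.8832

v_new=-1.816, w_new=0.8832


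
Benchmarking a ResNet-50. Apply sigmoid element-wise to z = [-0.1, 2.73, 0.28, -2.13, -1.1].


σ(-0.1) = 1/(1+e^0.1) = 0.475
σ(2.73) = 1/(1+e^-2.73) = 0.9388
σ(0.28) = 1/(1+e^-0.28) = 0.5695
σ(-2.13) = 1/(1+e^2.13) = 0.1062
σ(-1.1) = 1/(1+e^1.1) = 0.2497
result = [0.475, 0.9388, 0.5695, 0.1062, 0.2497]

[0.475, 0.9388, 0.5695, 0.1062, 0.2497]


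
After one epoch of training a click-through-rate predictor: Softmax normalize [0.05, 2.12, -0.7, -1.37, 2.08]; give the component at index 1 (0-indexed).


Exponentials: e^0.05=1.0513, e^2.12=8.3311, e^-0.7=0.4966, e^-1.37=0.2541, e^2.08=8.0045
Sum = 18.1376
Softmax = [0.058, 0.4593, 0.0274, 0.014, 0.4413]
p[1] = 8.3311/18.1376 = 0.4593

0.4593


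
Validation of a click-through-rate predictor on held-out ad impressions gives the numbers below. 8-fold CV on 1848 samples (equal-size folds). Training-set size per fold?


Fold size = 1848/8 = 231
Training per fold = 1848 - 231 = 1617

1617


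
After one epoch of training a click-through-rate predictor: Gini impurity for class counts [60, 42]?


Probabilities: [60/102, 42/102] ≈ [0.5882, 0.4118]
Σpᵢ² = (3600 + 1764)/102² = 5364/10404
Gini = 1 - Σpᵢ² = 1 - 5364/10404 = 0.4844

0.4844


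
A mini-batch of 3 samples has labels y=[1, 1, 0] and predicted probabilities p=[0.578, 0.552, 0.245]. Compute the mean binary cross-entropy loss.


L[0] = -ln(0.578) = 0.5482
L[1] = -ln(0.552) = 0.5942
L[2] = -ln(1-0.245) = -ln(0.755) = 0.281
mean = (0.5482 + 0.5942 + 0.281)/3 = 0.4745

0.4745


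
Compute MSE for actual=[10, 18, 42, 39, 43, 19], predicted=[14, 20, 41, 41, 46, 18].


Squared errors: (10-14)²=16, (18-20)²=4, (42-41)²=1, (39-41)²=4, (43-46)²=9, (19-18)²=1
Sum = 35
MSE = 35/6 = 35/6

35/6


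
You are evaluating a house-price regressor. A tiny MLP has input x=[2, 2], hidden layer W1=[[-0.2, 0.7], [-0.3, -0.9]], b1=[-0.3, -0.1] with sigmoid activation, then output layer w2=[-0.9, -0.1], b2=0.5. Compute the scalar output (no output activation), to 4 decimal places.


z1[0] = (-0.2)·(2) + (0.7)·(2) - 0.3 = 0.7
z1[1] = (-0.3)·(2) + (-0.9)·(2) - 0.1 = -2.5
h = sigmoid(z1) = [0.6682, 0.0759]
output = (-0.9)·(0.6682) + (-0.1)·(0.0759) + 0.5 = -0.109

-0.109


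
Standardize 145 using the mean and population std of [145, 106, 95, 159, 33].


μ = 107.6, σ = 44.1977
z = (145 - 107.6)/44.1977 = 0.8462

0.8462


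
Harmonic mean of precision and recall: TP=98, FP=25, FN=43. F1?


Precision = 98/123 = 0.7967
Recall = 98/141 = 0.695
F1 = 2·P·R/(P+R) = 2·TP/(2·TP+FP+FN) = 196/(196+25+43) = 196/264 = 0.7424

0.7424


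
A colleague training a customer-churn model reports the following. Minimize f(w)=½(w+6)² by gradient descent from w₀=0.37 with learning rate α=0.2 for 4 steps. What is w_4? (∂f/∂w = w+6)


step 1: grad = 0.37+6 = 6.37; w = 0.37 - 0.2·(6.37) = -0.904
step 2: grad = -0.904+6 = 5.096; w = -0.904 - 0.2·(5.096) = -1.9232
step 3: grad = -1.9232+6 = 4.0768; w = -1.9232 - 0.2·(4.0768) = -2.73856
step 4: grad = -2.73856+6 = 3.26144; w = -2.73856 - 0.2·(3.26144) = -3.390848

-3.390848


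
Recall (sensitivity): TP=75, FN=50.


Recall = TP/(TP+FN)
= 75/(75+50)
= 75/125 = 60.0%

60.0%


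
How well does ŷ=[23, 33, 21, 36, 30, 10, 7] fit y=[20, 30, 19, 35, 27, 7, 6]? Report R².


ȳ = 20.5714
SS_res = Σ(y-ŷ)² = 42
SS_tot = Σ(y-ȳ)² = 737.71
R² = 1 - SS_res/SS_tot = 1 - 0.0569 = 0.9431

0.9431


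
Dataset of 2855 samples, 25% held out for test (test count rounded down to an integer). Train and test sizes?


Test = ⌊2855·25/100⌋ = 713
Train = 2855 - 713 = 2142

Train: 2142, Test: 713


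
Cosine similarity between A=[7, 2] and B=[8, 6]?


A·B = 7·8 + 2·6 = 68
‖A‖ = √53 = 7.2801, ‖B‖ = √100 = 10
cos = 68/(√53·√100) = 68/√5300 = 0.9341

0.9341


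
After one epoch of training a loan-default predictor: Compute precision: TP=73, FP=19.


Precision = TP/(TP+FP)
= 73/(73+19)
= 73/92 = 79.35%

79.35%


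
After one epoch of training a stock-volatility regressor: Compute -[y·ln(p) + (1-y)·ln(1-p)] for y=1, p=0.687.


BCE = -[y·ln(p) + (1-y)·ln(1-p)]
= -1·ln(0.687) - 0
= -ln(0.687) = 0.3754

0.3754


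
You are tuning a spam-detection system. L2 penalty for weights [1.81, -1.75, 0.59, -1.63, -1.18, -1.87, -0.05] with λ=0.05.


‖w‖₂² = (1.81)² + (-1.75)² + (0.59)² + (-1.63)² + (-1.18)² + (-1.87)² + (-0.05)²
     = 3.2761 + 3.0625 + 0.3481 + 2.6569 + 1.3924 + 3.4969 + 0.0025
     = 14.2354
λ·‖w‖₂² = 0.05·14.2354 = 0.71177

0.71177


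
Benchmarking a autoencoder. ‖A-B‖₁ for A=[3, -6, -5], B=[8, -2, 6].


d = |3-8| + |-6+ 2| + |-5-6|
  = 5 + 4 + 11
  = 20

20


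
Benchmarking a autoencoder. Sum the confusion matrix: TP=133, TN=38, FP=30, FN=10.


Total = TP + TN + FP + FN
= 133 + 38 + 30 + 10
= 211
(Predicted positive: 163, predicted negative: 48)

211


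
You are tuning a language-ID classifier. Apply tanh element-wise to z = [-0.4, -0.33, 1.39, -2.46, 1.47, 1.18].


tanh(-0.4) = -0.3799
tanh(-0.33) = -0.3185
tanh(1.39) = 0.8832
tanh(-2.46) = -0.9855
tanh(1.47) = 0.8996
tanh(1.18) = 0.8275
result = [-0.3799, -0.3185, 0.8832, -0.9855, 0.8996, 0.8275]

[-0.3799, -0.3185, 0.8832, -0.9855, 0.8996, 0.8275]


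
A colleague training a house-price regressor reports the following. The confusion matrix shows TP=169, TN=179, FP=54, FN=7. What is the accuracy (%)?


Accuracy = (TP+TN)/(TP+TN+FP+FN)
= (169+179)/(409)
= 348/409 = 85.09%

85.09%


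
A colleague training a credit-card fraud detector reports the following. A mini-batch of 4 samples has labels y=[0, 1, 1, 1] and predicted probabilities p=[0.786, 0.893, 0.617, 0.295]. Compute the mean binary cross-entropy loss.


L[0] = -ln(1-0.786) = -ln(0.214) = 1.5418
L[1] = -ln(0.893) = 0.1132
L[2] = -ln(0.617) = 0.4829
L[3] = -ln(0.295) = 1.2208
mean = (1.5418 + 0.1132 + 0.4829 + 1.2208)/4 = 0.8397

0.8397


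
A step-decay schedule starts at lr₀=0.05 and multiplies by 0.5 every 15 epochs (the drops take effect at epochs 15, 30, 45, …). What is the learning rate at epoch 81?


n_drops = ⌊81/15⌋ = 5
lr = 0.05·0.5^5 = 0.05·0.03125 = 0.0015625

0.0015625


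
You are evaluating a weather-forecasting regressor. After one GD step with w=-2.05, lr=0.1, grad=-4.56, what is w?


w_new = w - α·∇
= -2.05 - 0.1·-4.56
= -2.05 + 0.456
= -1.594

-1.594


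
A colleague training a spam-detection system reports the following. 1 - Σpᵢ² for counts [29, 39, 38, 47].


Probabilities: [29/153, 39/153, 38/153, 47/153] ≈ [0.1895, 0.2549, 0.2484, 0.3072]
Σpᵢ² = (841 + 1521 + 1444 + 2209)/153² = 6015/23409
Gini = 1 - Σpᵢ² = 1 - 6015/23409 = 0.743

0.743


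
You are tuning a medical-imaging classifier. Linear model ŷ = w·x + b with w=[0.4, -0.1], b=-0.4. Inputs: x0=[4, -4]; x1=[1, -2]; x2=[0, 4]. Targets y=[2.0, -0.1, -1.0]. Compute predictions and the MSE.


ŷ0 = (0.4)·(4) + (-0.1)·(-4) - 0.4 = 1.6
ŷ1 = (0.4)·(1) + (-0.1)·(-2) - 0.4 = 0.2
ŷ2 = (0.4)·(0) + (-0.1)·(4) - 0.4 = -0.8
errors² = [0.16, 0.09, 0.04]
MSE = 0.2900/3 = 0.0967

0.0967


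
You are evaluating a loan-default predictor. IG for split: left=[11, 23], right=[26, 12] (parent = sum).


Parent = [37, 35], H_parent = 0.9994
H_left = 0.9082 (n=34), H_right = 0.8997 (n=38)
H_children = (34/72)·0.9082 + (38/72)·0.8997 = 0.9037
IG = 0.9994 - 0.9037 = 0.0957

0.0957


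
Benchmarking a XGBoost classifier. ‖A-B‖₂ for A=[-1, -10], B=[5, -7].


d = √((-1-5)² + (-10+ 7)²)
  = √(36 + 9)
  = √45 = 6.7082

6.7082


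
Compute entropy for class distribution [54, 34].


Probabilities: [54/88, 34/88] ≈ [0.6136, 0.3864]
H = -((54/88)·log₂(54/88) + (34/88)·log₂(34/88))
  = 0.9624 bits

0.9624 bits


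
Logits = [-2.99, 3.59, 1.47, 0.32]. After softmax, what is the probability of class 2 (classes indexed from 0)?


Exponentials: e^-2.99=0.0503, e^3.59=36.2341, e^1.47=4.3492, e^0.32=1.3771
Sum = 42.0107
Softmax = [0.0012, 0.8625, 0.1035, 0.0328]
p[2] = 4.3492/42.0107 = 0.1035

0.1035


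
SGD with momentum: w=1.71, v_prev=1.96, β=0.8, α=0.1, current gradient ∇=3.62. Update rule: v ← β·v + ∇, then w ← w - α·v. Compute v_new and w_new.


v_new = 0.8·1.96 + 3.62 = 1.568 + 3.62 = 5.188
w_new = 1.71 - 0.1·5.188 = 1.71 - 0.5188 = 1.1912

v_new=5.188, w_new=1.1912


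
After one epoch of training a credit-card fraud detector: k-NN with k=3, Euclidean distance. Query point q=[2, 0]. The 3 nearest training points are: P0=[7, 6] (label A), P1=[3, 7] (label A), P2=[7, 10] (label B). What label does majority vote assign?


d(q,P0) = 7.8102  (label A)
d(q,P1) = 7.0711  (label A)
d(q,P2) = 11.1803  (label B)
Votes: A=2, B=1
Majority → A

A


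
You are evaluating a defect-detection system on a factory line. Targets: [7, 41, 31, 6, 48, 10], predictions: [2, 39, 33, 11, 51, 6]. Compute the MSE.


Squared errors: (7-2)²=25, (41-39)²=4, (31-33)²=4, (6-11)²=25, (48-51)²=9, (10-6)²=16
Sum = 83
MSE = 83/6 = 83/6

83/6


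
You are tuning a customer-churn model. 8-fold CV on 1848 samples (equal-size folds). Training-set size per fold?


Fold size = 1848/8 = 231
Training per fold = 1848 - 231 = 1617

1617


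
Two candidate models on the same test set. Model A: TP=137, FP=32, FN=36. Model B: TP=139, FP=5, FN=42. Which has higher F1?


Model A: P=137/169=0.8107, R=137/173=0.7919, F1=2PR/(P+R)=2TP/(2TP+FP+FN)=274/342=0.8012
Model B: P=139/144=0.9653, R=139/181=0.768, F1=2PR/(P+R)=2TP/(2TP+FP+FN)=278/325=0.8554
0.8012 < 0.8554 → Model B

Model B


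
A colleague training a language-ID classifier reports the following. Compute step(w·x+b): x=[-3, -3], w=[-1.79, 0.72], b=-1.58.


z = (-3)·(-1.79) + (-3)·(0.72) - 1.58
  = 1.63
step(z) = 1 (z≥0)

1


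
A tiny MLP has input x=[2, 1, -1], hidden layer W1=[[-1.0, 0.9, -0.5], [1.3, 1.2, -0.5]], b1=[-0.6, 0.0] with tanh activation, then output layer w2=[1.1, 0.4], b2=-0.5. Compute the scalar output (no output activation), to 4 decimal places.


z1[0] = (-1.0)·(2) + (0.9)·(1) + (-0.5)·(-1) - 0.6 = -1.2
z1[1] = (1.3)·(2) + (1.2)·(1) + (-0.5)·(-1) + 0.0 = 4.3
h = tanh(z1) = [-0.8337, 0.9996]
output = (1.1)·(-0.8337) + (0.4)·(0.9996) - 0.5 = -1.0172

-1.0172


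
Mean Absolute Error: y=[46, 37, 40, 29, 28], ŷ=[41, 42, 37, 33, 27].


Absolute errors: |46-41|=5, |37-42|=5, |40-37|=3, |29-33|=4, |28-27|=1
Sum = 18
MAE = 18/5 = 18/5

18/5


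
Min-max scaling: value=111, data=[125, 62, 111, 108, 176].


min=62, max=176
(111-62)/(176-62) = 49/114 = 0.4298

0.4298


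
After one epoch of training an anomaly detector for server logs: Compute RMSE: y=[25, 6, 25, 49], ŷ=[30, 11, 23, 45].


MSE = 70/4 = 17.5
RMSE = √(70/4) = 4.1833

4.1833


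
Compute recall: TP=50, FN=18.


Recall = TP/(TP+FN)
= 50/(50+18)
= 50/68 = 73.53%

73.53%


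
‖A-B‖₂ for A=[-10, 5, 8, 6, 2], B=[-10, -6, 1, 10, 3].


d = √((-10+ 10)² + (5+ 6)² + (8-1)² + (6-10)² + (2-3)²)
  = √(0 + 121 + 49 + 16 + 1)
  = √187 = 13.6748

13.6748


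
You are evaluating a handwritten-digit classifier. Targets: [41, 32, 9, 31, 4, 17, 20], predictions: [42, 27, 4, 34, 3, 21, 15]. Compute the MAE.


Absolute errors: |41-42|=1, |32-27|=5, |9-4|=5, |31-34|=3, |4-3|=1, |17-21|=4, |20-15|=5
Sum = 24
MAE = 24/7 = 24/7

24/7


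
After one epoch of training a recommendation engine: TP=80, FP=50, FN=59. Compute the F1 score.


Precision = 80/130 = 0.6154
Recall = 80/139 = 0.5755
F1 = 2·P·R/(P+R) = 2·TP/(2·TP+FP+FN) = 160/(160+50+59) = 160/269 = 0.5948

0.5948


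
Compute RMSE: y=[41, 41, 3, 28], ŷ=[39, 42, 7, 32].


MSE = 37/4 = 9.25
RMSE = √(37/4) = 3.0414

3.0414


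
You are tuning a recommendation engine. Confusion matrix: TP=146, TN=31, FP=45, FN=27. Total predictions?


Total = TP + TN + FP + FN
= 146 + 31 + 45 + 27
= 249
(Predicted positive: 191, predicted negative: 58)

249


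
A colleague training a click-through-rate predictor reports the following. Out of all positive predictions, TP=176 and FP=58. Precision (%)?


Precision = TP/(TP+FP)
= 176/(176+58)
= 176/234 = 75.21%

75.21%


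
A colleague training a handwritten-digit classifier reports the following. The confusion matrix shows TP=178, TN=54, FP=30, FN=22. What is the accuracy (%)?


Accuracy = (TP+TN)/(TP+TN+FP+FN)
= (178+54)/(284)
= 232/284 = 81.69%

81.69%


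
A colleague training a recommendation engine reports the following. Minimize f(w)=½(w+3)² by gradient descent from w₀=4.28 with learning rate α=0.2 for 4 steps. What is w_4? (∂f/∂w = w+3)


step 1: grad = 4.28+3 = 7.28; w = 4.28 - 0.2·(7.28) = 2.824
step 2: grad = 2.824+3 = 5.824; w = 2.824 - 0.2·(5.824) = 1.6592
step 3: grad = 1.6592+3 = 4.6592; w = 1.6592 - 0.2·(4.6592) = 0.72736
step 4: grad = 0.72736+3 = 3.72736; w = 0.72736 - 0.2·(3.72736) = -0.018112

-0.018112


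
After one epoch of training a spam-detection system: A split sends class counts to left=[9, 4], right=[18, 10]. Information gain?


Parent = [27, 14], H_parent = 0.9262
H_left = 0.8905 (n=13), H_right = 0.9403 (n=28)
H_children = (13/41)·0.8905 + (28/41)·0.9403 = 0.9245
IG = 0.9262 - 0.9245 = 0.0017

0.0017


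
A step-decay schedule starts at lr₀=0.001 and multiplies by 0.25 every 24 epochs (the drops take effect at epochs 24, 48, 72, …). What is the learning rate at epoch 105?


n_drops = ⌊105/24⌋ = 4
lr = 0.001·0.25^4 = 0.001·0.00390625 = 0.00000390625

0.00000390625


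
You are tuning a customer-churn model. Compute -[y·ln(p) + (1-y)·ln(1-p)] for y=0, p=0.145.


BCE = -[y·ln(p) + (1-y)·ln(1-p)]
= -0 - 1·ln(1-0.145)
= -ln(0.855) = 0.1567

0.1567


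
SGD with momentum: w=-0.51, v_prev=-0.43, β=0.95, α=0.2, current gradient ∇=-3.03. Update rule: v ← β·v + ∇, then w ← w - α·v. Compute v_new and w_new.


v_new = 0.95·-0.43 - 3.03 = -0.4085 - 3.03 = -3.4385
w_new = -0.51 - 0.2·-3.4385 = -0.51 + 0.6877 = 0.1777

v_new=-3.4385, w_new=0.1777


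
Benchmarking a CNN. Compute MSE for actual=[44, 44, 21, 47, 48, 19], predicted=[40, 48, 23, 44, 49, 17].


Squared errors: (44-40)²=16, (44-48)²=16, (21-23)²=4, (47-44)²=9, (48-49)²=1, (19-17)²=4
Sum = 50
MSE = 50/6 = 25/3

25/3


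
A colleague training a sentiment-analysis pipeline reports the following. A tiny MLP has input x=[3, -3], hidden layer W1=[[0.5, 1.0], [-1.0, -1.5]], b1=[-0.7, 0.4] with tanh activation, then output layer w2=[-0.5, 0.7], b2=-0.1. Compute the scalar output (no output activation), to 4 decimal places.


z1[0] = (0.5)·(3) + (1.0)·(-3) - 0.7 = -2.2
z1[1] = (-1.0)·(3) + (-1.5)·(-3) + 0.4 = 1.9
h = tanh(z1) = [-0.9757, 0.9562]
output = (-0.5)·(-0.9757) + (0.7)·(0.9562) - 0.1 = 1.0572

1.0572


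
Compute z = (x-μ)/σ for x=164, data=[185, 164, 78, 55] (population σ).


μ = 120.5, σ = 55.1113
z = (164 - 120.5)/55.1113 = 0.7893

0.7893


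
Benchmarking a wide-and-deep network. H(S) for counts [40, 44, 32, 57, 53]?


Probabilities: [40/226, 44/226, 32/226, 57/226, 53/226] ≈ [0.177, 0.1947, 0.1416, 0.2522, 0.2345]
H = -((40/226)·log₂(40/226) + (44/226)·log₂(44/226) + (32/226)·log₂(32/226) + (57/226)·log₂(57/226) + (53/226)·log₂(53/226))
  = 2.293 bits

2.293 bits


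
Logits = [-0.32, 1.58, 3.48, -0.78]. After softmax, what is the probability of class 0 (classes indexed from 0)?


Exponentials: e^-0.32=0.7261, e^1.58=4.855, e^3.48=32.4597, e^-0.78=0.4584
Sum = 38.4992
Softmax = [0.0189, 0.1261, 0.8431, 0.0119]
p[0] = 0.7261/38.4992 = 0.0189

0.0189


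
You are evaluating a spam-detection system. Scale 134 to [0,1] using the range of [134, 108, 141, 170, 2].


min=2, max=170
(134-2)/(170-2) = 132/168 = 0.7857

0.7857


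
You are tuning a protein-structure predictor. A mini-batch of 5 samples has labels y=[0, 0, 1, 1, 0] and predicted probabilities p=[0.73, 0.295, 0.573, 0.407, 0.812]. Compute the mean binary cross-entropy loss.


L[0] = -ln(1-0.73) = -ln(0.27) = 1.3093
L[1] = -ln(1-0.295) = -ln(0.705) = 0.3496
L[2] = -ln(0.573) = 0.5569
L[3] = -ln(0.407) = 0.8989
L[4] = -ln(1-0.812) = -ln(0.188) = 1.6713
mean = (1.3093 + 0.3496 + 0.5569 + 0.8989 + 1.6713)/5 = 0.9572

0.9572


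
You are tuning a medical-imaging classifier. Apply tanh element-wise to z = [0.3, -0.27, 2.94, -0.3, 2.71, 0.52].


tanh(0.3) = 0.2913
tanh(-0.27) = -0.2636
tanh(2.94) = 0.9944
tanh(-0.3) = -0.2913
tanh(2.71) = 0.9912
tanh(0.52) = 0.4777
result = [0.2913, -0.2636, 0.9944, -0.2913, 0.9912, 0.4777]

[0.2913, -0.2636, 0.9944, -0.2913, 0.9912, 0.4777]


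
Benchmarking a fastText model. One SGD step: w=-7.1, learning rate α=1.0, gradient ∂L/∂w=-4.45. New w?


w_new = w - α·∇
= -7.1 - 1.0·-4.45
= -7.1 + 4.45
= -2.65

-2.65


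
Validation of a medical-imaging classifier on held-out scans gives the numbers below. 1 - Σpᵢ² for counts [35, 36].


Probabilities: [35/71, 36/71] ≈ [0.493, 0.507]
Σpᵢ² = (1225 + 1296)/71² = 2521/5041
Gini = 1 - Σpᵢ² = 1 - 2521/5041 = 0.4999

0.4999


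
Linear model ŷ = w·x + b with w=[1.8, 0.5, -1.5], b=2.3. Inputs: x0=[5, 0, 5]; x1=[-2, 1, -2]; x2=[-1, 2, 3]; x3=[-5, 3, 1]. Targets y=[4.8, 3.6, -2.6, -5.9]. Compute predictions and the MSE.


ŷ0 = (1.8)·(5) + (0.5)·(0) + (-1.5)·(5) + 2.3 = 3.8
ŷ1 = (1.8)·(-2) + (0.5)·(1) + (-1.5)·(-2) + 2.3 = 2.2
ŷ2 = (1.8)·(-1) + (0.5)·(2) + (-1.5)·(3) + 2.3 = -3.0
ŷ3 = (1.8)·(-5) + (0.5)·(3) + (-1.5)·(1) + 2.3 = -6.7
errors² = [1.0, 1.96, 0.16, 0.64]
MSE = 3.7600/4 = 0.94

0.94


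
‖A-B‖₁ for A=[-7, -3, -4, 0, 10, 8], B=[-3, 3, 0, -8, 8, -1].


d = |-7+ 3| + |-3-3| + |-4-0| + |0+ 8| + |10-8| + |8+ 1|
  = 4 + 6 + 4 + 8 + 2 + 9
  = 33

33


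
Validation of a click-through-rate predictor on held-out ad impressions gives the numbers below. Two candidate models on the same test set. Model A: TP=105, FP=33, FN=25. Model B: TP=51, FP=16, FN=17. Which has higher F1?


Model A: P=105/138=0.7609, R=105/130=0.8077, F1=2PR/(P+R)=2TP/(2TP+FP+FN)=210/268=0.7836
Model B: P=51/67=0.7612, R=51/68=0.75, F1=2PR/(P+R)=2TP/(2TP+FP+FN)=102/135=0.7556
0.7836 > 0.7556 → Model A

Model A


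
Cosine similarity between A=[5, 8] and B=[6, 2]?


A·B = 5·6 + 8·2 = 46
‖A‖ = √89 = 9.434, ‖B‖ = √40 = 6.3246
cos = 46/(√89·√40) = 46/√3560 = 0.771

0.771


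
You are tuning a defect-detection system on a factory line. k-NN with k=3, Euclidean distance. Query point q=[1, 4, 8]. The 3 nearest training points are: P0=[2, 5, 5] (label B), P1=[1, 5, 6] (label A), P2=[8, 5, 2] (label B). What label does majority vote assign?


d(q,P0) = 3.3166  (label B)
d(q,P1) = 2.2361  (label A)
d(q,P2) = 9.2736  (label B)
Votes: A=1, B=2
Majority → B

B


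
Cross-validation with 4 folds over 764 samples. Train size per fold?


Fold size = 764/4 = 191
Training per fold = 764 - 191 = 573

573


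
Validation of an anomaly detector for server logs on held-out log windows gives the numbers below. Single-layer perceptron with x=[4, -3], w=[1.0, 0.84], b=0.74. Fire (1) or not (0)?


z = (4)·(1.0) + (-3)·(0.84) + 0.74
  = 2.22
step(z) = 1 (z≥0)

1


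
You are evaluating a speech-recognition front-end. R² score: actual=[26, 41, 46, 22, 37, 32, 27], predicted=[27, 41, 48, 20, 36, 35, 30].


ȳ = 33
SS_res = Σ(y-ŷ)² = 28
SS_tot = Σ(y-ȳ)² = 456
R² = 1 - SS_res/SS_tot = 1 - 0.0614 = 0.9386

0.9386


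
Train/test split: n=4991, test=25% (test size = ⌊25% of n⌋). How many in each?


Test = ⌊4991·25/100⌋ = 1247
Train = 4991 - 1247 = 3744

Train: 3744, Test: 1247


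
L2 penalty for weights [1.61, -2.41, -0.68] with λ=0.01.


‖w‖₂² = (1.61)² + (-2.41)² + (-0.68)²
     = 2.5921 + 5.8081 + 0.4624
     = 8.8626
λ·‖w‖₂² = 0.01·8.8626 = 0.088626

0.088626


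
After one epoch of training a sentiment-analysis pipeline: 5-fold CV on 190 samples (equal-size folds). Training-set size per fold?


Fold size = 190/5 = 38
Training per fold = 190 - 38 = 152

152


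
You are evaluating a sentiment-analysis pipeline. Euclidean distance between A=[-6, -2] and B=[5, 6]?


d = √((-6-5)² + (-2-6)²)
  = √(121 + 64)
  = √185 = 13.6015

13.6015


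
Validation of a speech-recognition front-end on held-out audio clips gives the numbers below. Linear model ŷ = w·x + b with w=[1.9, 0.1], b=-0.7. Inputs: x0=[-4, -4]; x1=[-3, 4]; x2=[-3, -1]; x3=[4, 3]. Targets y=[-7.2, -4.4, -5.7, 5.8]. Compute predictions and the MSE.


ŷ0 = (1.9)·(-4) + (0.1)·(-4) - 0.7 = -8.7
ŷ1 = (1.9)·(-3) + (0.1)·(4) - 0.7 = -6.0
ŷ2 = (1.9)·(-3) + (0.1)·(-1) - 0.7 = -6.5
ŷ3 = (1.9)·(4) + (0.1)·(3) - 0.7 = 7.2
errors² = [2.25, 2.56, 0.64, 1.96]
MSE = 7.4100/4 = 1.8525

1.8525


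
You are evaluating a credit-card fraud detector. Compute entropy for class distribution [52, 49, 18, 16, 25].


Probabilities: [52/160, 49/160, 18/160, 16/160, 25/160] ≈ [0.325, 0.3063, 0.1125, 0.1, 0.1562]
H = -((52/160)·log₂(52/160) + (49/160)·log₂(49/160) + (18/160)·log₂(18/160) + (16/160)·log₂(16/160) + (25/160)·log₂(25/160))
  = 2.1551 bits

2.1551 bits


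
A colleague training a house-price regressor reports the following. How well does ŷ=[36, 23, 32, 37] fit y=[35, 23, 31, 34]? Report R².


ȳ = 30.75
SS_res = Σ(y-ŷ)² = 11
SS_tot = Σ(y-ȳ)² = 88.75
R² = 1 - SS_res/SS_tot = 1 - 0.1239 = 0.8761

0.8761


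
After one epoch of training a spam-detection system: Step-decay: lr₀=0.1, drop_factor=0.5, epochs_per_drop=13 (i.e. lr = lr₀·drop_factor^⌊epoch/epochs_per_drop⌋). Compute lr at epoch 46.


n_drops = ⌊46/13⌋ = 3
lr = 0.1·0.5^3 = 0.1·0.125 = 0.0125

0.0125


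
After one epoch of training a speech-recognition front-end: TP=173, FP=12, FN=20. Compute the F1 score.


Precision = 173/185 = 0.9351
Recall = 173/193 = 0.8964
F1 = 2·P·R/(P+R) = 2·TP/(2·TP+FP+FN) = 346/(346+12+20) = 346/378 = 0.9153

0.9153


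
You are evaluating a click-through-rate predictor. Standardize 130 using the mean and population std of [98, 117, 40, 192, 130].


μ = 115.4, σ = 49.1349
z = (130 - 115.4)/49.1349 = 0.2971

0.2971


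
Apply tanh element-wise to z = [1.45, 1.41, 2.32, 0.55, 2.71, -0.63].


tanh(1.45) = 0.8957
tanh(1.41) = 0.8875
tanh(2.32) = 0.9809
tanh(0.55) = 0.5005
tanh(2.71) = 0.9912
tanh(-0.63) = -0.5581
result = [0.8957, 0.8875, 0.9809, 0.5005, 0.9912, -0.5581]

[0.8957, 0.8875, 0.9809, 0.5005, 0.9912, -0.5581]


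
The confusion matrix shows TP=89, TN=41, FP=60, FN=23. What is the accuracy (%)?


Accuracy = (TP+TN)/(TP+TN+FP+FN)
= (89+41)/(213)
= 130/213 = 61.03%

61.03%


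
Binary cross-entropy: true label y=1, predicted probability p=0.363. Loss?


BCE = -[y·ln(p) + (1-y)·ln(1-p)]
= -1·ln(0.363) - 0
= -ln(0.363) = 1.0134

1.0134


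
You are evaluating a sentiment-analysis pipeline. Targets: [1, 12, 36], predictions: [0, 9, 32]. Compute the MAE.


Absolute errors: |1-0|=1, |12-9|=3, |36-32|=4
Sum = 8
MAE = 8/3 = 8/3

8/3


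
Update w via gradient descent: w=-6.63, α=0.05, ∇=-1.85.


w_new = w - α·∇
= -6.63 - 0.05·-1.85
= -6.63 + 0.0925
= -6.5375

-6.5375


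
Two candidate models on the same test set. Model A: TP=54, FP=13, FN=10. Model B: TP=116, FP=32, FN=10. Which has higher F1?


Model A: P=54/67=0.806, R=54/64=0.8438, F1=2PR/(P+R)=2TP/(2TP+FP+FN)=108/131=0.8244
Model B: P=116/148=0.7838, R=116/126=0.9206, F1=2PR/(P+R)=2TP/(2TP+FP+FN)=232/274=0.8467
0.8244 < 0.8467 → Model B

Model B


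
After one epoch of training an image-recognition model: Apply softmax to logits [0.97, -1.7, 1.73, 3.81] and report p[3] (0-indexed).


Exponentials: e^0.97=2.6379, e^-1.7=0.1827, e^1.73=5.6407, e^3.81=45.1504
Sum = 53.6117
Softmax = [0.0492, 0.0034, 0.1052, 0.8422]
p[3] = 45.1504/53.6117 = 0.8422

0.8422


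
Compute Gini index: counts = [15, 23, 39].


Probabilities: [15/77, 23/77, 39/77] ≈ [0.1948, 0.2987, 0.5065]
Σpᵢ² = (225 + 529 + 1521)/77² = 2275/5929
Gini = 1 - Σpᵢ² = 1 - 2275/5929 = 0.6163

0.6163


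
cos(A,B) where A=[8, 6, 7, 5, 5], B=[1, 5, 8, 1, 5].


A·B = 8·1 + 6·5 + 7·8 + 5·1 + 5·5 = 124
‖A‖ = √199 = 14.1067, ‖B‖ = √116 = 10.7703
cos = 124/(√199·√116) = 124/√23084 = 0.8161

0.8161
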